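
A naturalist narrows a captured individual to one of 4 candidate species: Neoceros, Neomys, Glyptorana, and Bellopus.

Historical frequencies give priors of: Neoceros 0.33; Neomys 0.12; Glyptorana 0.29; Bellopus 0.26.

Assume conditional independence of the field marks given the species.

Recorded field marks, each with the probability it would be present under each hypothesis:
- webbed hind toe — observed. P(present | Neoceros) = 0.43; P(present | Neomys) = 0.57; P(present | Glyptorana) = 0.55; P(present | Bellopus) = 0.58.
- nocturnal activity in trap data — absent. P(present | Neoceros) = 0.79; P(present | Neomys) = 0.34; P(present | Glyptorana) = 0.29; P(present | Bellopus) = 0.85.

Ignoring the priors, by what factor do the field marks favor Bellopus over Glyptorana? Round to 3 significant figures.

Joint likelihood of the field mark pattern under each hypothesis (using 1 − P(present | H) for each absent field mark):
  Bellopus: 0.58 × (1 − 0.85) = 0.087
  Glyptorana: 0.55 × (1 − 0.29) = 0.3905
Bayes factor = 0.087 / 0.3905 ≈ 0.223

0.223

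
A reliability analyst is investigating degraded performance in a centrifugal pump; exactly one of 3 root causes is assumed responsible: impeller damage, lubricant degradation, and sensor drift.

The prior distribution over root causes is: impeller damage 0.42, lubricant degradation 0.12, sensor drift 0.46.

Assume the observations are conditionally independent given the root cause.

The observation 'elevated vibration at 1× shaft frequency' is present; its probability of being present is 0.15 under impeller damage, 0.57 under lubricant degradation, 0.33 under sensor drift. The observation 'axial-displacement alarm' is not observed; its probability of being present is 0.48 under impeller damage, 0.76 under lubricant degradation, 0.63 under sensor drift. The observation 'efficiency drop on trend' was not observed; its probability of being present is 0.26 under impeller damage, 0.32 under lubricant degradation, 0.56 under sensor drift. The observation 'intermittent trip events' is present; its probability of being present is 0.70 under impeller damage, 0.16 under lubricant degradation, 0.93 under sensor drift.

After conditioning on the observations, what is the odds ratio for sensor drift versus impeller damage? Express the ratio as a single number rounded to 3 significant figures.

1.35

Posterior odds equal prior odds times the likelihood ratio; only the two competing hypotheses matter (using 1 − P(present | H) for each absent observation).
  sensor drift: 0.46 × 0.33 × (1 − 0.63) × (1 − 0.56) × 0.93 = 0.022983
  impeller damage: 0.42 × 0.15 × (1 − 0.48) × (1 − 0.26) × 0.70 = 0.01697
Posterior odds = 0.022983 / 0.01697 ≈ 1.35.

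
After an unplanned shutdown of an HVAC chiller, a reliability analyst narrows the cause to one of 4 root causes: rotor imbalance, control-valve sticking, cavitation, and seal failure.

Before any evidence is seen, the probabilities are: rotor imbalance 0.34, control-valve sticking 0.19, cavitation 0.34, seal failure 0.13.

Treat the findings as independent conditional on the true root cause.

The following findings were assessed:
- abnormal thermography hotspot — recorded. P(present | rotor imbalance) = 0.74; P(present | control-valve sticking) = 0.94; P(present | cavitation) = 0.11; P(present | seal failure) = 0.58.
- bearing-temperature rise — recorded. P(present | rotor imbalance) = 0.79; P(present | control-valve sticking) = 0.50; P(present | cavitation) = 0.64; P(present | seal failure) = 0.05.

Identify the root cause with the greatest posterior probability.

rotor imbalance

Multiply each prior by the joint likelihood of the evidence pattern:
  rotor imbalance: 0.34 × 0.74 × 0.79 = 0.19876
  control-valve sticking: 0.19 × 0.94 × 0.50 = 0.0893
  cavitation: 0.34 × 0.11 × 0.64 = 0.023936
  seal failure: 0.13 × 0.58 × 0.05 = 0.00377
Normalizing constant Z = 0.19876 + 0.0893 + 0.023936 + 0.00377 = 0.31577.
P(rotor imbalance | evidence) ≈ 0.19876 / 0.31577 ≈ 0.629
P(control-valve sticking | evidence) ≈ 0.0893 / 0.31577 ≈ 0.283
P(cavitation | evidence) ≈ 0.023936 / 0.31577 ≈ 0.076
P(seal failure | evidence) ≈ 0.00377 / 0.31577 ≈ 0.012
The largest is 0.629, so rotor imbalance is most probable.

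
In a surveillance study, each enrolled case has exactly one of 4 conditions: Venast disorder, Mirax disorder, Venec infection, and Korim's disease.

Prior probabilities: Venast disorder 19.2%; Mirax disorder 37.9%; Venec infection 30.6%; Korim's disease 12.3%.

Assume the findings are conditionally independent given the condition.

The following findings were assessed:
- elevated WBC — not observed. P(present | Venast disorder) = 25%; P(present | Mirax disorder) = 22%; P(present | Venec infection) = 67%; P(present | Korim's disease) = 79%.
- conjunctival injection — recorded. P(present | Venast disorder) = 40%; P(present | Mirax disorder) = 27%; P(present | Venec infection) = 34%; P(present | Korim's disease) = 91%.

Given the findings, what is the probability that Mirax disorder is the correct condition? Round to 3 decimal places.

0.409

By Bayes' rule with conditional independence, the unnormalized weight for each hypothesis is prior × ∏ likelihoods (using 1 − P(present | H) for each absent finding):
  Venast disorder: 0.192 × (1 − 0.25) × 0.40 = 0.0576
  Mirax disorder: 0.379 × (1 − 0.22) × 0.27 = 0.079817
  Venec infection: 0.306 × (1 − 0.67) × 0.34 = 0.034333
  Korim's disease: 0.123 × (1 − 0.79) × 0.91 = 0.023505
Normalizing constant Z = 0.0576 + 0.079817 + 0.034333 + 0.023505 = 0.19526.
P(Mirax disorder | evidence) = 0.079817 / 0.19526 ≈ 0.409.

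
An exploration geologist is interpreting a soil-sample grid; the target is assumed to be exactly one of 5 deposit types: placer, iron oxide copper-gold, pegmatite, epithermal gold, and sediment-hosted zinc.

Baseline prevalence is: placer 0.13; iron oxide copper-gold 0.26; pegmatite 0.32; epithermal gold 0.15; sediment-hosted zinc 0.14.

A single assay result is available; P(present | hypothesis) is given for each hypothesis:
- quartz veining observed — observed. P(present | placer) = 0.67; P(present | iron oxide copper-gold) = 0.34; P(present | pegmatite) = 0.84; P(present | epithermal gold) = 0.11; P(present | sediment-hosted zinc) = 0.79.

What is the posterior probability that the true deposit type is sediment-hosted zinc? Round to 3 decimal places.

By Bayes' rule, the unnormalized weight for each hypothesis is prior × likelihood:
  placer: 0.13 × 0.67 = 0.0871
  iron oxide copper-gold: 0.26 × 0.34 = 0.0884
  pegmatite: 0.32 × 0.84 = 0.2688
  epithermal gold: 0.15 × 0.11 = 0.0165
  sediment-hosted zinc: 0.14 × 0.79 = 0.1106
Normalizing constant Z = 0.0871 + 0.0884 + 0.2688 + 0.0165 + 0.1106 = 0.5714.
P(sediment-hosted zinc | evidence) = 0.1106 / 0.5714 ≈ 0.194.

0.194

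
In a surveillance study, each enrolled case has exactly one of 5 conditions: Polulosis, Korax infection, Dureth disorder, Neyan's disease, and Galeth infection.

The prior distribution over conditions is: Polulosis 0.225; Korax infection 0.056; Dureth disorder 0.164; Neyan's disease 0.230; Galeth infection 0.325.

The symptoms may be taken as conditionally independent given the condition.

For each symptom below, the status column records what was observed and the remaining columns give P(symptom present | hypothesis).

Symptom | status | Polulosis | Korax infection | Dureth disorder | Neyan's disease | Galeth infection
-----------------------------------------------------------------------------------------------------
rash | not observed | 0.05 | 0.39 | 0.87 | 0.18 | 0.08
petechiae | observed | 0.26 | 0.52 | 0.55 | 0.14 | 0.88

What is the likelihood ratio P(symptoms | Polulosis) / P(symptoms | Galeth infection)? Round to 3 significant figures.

0.305

The Bayes factor is the ratio of the joint likelihoods of the symptom pattern under the two hypotheses (using 1 − P(present | H) for each absent symptom).
  Polulosis: (1 − 0.05) × 0.26 = 0.247
  Galeth infection: (1 − 0.08) × 0.88 = 0.8096
Bayes factor = 0.247 / 0.8096 ≈ 0.305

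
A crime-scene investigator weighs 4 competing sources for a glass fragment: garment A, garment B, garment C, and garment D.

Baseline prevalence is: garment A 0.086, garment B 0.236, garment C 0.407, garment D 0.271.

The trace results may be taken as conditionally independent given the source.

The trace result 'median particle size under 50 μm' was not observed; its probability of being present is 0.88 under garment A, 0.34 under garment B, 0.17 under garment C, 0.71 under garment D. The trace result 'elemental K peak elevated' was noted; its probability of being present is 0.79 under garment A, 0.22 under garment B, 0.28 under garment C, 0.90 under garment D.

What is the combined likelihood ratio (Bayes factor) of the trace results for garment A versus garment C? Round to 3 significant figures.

0.408

Joint likelihood of the trace result pattern under each hypothesis (using 1 − P(present | H) for each absent trace result):
  garment A: (1 − 0.88) × 0.79 = 0.0948
  garment C: (1 − 0.17) × 0.28 = 0.2324
Bayes factor = 0.0948 / 0.2324 ≈ 0.408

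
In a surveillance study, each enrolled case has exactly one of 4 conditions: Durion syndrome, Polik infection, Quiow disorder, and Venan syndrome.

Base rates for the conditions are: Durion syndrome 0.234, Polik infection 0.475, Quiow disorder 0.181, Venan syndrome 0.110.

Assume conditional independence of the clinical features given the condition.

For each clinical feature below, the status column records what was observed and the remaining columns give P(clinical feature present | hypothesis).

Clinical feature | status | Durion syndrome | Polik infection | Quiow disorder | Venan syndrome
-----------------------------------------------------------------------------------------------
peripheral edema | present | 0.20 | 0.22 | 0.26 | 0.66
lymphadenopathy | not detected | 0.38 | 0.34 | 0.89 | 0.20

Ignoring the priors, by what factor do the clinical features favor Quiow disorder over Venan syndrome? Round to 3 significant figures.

Joint likelihood of the clinical feature pattern under each hypothesis (using 1 − P(present | H) for each absent clinical feature):
  Quiow disorder: 0.26 × (1 − 0.89) = 0.0286
  Venan syndrome: 0.66 × (1 − 0.20) = 0.528
Bayes factor = 0.0286 / 0.528 ≈ 0.0542

0.0542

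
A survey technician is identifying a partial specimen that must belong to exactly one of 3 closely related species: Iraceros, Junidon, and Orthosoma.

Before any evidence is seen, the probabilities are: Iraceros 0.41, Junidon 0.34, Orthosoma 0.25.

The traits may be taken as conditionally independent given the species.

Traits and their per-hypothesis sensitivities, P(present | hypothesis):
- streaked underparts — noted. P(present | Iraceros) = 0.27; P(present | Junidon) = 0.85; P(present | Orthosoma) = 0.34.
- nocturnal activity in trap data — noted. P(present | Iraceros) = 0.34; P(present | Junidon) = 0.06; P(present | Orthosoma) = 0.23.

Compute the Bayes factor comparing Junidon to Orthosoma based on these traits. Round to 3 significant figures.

The Bayes factor is the ratio of the joint likelihoods of the trait pattern under the two hypotheses.
  Junidon: 0.85 × 0.06 = 0.051
  Orthosoma: 0.34 × 0.23 = 0.0782
Bayes factor = 0.051 / 0.0782 ≈ 0.652

0.652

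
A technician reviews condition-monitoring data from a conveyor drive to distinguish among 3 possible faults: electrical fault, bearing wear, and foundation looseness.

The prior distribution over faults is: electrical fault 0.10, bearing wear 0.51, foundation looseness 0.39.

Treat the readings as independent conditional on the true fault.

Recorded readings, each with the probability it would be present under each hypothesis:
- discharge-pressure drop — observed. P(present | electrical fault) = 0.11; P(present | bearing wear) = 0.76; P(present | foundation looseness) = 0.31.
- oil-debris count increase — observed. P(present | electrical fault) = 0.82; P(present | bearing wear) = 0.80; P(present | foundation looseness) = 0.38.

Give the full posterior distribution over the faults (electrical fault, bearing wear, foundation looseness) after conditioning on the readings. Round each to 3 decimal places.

By Bayes' rule with conditional independence, the unnormalized weight for each hypothesis is prior × ∏ likelihoods:
  electrical fault: 0.10 × 0.11 × 0.82 = 0.00902
  bearing wear: 0.51 × 0.76 × 0.80 = 0.31008
  foundation looseness: 0.39 × 0.31 × 0.38 = 0.045942
Normalizing constant Z = 0.00902 + 0.31008 + 0.045942 = 0.36504.
P(electrical fault | evidence) = 0.00902 / 0.36504 ≈ 0.025
P(bearing wear | evidence) = 0.31008 / 0.36504 ≈ 0.849
P(foundation looseness | evidence) = 0.045942 / 0.36504 ≈ 0.126

0.025, 0.849, 0.126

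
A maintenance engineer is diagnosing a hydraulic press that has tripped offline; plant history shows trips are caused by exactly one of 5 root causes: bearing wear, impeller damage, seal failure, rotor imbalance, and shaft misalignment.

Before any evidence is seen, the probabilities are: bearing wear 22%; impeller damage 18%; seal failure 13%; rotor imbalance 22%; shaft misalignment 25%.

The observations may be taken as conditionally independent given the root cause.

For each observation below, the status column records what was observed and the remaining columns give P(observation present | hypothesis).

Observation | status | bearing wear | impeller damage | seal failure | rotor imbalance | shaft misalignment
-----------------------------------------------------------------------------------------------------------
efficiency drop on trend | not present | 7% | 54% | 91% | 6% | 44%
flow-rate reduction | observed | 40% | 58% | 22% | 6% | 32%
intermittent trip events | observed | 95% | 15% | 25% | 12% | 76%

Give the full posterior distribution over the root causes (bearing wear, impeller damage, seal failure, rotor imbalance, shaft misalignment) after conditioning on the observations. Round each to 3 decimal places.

For each hypothesis, the unnormalized posterior weight is prior × product of the observation likelihoods (using 1 − P(present | H) for each absent observation):
  bearing wear: 0.22 × (1 − 0.07) × 0.40 × 0.95 = 0.077748
  impeller damage: 0.18 × (1 − 0.54) × 0.58 × 0.15 = 0.0072036
  seal failure: 0.13 × (1 − 0.91) × 0.22 × 0.25 = 0.0006435
  rotor imbalance: 0.22 × (1 − 0.06) × 0.06 × 0.12 = 0.001489
  shaft misalignment: 0.25 × (1 − 0.44) × 0.32 × 0.76 = 0.034048
Normalizing constant Z = 0.077748 + 0.0072036 + 0.0006435 + 0.001489 + 0.034048 = 0.12113.
P(bearing wear | evidence) = 0.077748 / 0.12113 ≈ 0.642
P(impeller damage | evidence) = 0.0072036 / 0.12113 ≈ 0.059
P(seal failure | evidence) = 0.0006435 / 0.12113 ≈ 0.005
P(rotor imbalance | evidence) = 0.001489 / 0.12113 ≈ 0.012
P(shaft misalignment | evidence) = 0.034048 / 0.12113 ≈ 0.281

0.642, 0.059, 0.005, 0.012, 0.281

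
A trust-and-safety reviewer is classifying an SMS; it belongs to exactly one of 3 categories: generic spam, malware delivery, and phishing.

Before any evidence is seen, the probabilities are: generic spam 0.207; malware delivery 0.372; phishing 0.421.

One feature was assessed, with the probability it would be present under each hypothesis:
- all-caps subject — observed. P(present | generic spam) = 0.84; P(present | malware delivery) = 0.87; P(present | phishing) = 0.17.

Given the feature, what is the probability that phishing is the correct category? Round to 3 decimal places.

For each hypothesis, the unnormalized posterior weight is prior × likelihood:
  generic spam: 0.207 × 0.84 = 0.17388
  malware delivery: 0.372 × 0.87 = 0.32364
  phishing: 0.421 × 0.17 = 0.07157
Normalizing constant Z = 0.17388 + 0.32364 + 0.07157 = 0.56909.
P(phishing | evidence) = 0.07157 / 0.56909 ≈ 0.126.

0.126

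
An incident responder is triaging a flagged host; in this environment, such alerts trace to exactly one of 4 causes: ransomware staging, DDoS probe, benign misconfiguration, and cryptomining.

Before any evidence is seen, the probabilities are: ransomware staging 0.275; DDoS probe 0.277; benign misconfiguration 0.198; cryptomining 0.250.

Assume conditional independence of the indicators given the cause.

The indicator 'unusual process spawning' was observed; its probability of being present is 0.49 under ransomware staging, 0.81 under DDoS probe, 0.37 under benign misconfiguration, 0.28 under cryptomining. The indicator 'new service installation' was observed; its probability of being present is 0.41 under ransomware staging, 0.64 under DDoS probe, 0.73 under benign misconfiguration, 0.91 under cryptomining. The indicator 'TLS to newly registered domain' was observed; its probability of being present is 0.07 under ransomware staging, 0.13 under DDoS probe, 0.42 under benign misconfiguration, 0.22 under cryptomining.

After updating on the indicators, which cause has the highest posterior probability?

Multiply each prior by the joint likelihood of the indicator pattern:
  ransomware staging: 0.275 × 0.49 × 0.41 × 0.07 = 0.0038673
  DDoS probe: 0.277 × 0.81 × 0.64 × 0.13 = 0.018668
  benign misconfiguration: 0.198 × 0.37 × 0.73 × 0.42 = 0.022462
  cryptomining: 0.250 × 0.28 × 0.91 × 0.22 = 0.014014
Marginal likelihood of the evidence = 0.05901.
P(ransomware staging | evidence) ≈ 0.0038673 / 0.05901 ≈ 0.066
P(DDoS probe | evidence) ≈ 0.018668 / 0.05901 ≈ 0.316
P(benign misconfiguration | evidence) ≈ 0.022462 / 0.05901 ≈ 0.381
P(cryptomining | evidence) ≈ 0.014014 / 0.05901 ≈ 0.237
The largest is 0.381, so benign misconfiguration is most probable.

benign misconfiguration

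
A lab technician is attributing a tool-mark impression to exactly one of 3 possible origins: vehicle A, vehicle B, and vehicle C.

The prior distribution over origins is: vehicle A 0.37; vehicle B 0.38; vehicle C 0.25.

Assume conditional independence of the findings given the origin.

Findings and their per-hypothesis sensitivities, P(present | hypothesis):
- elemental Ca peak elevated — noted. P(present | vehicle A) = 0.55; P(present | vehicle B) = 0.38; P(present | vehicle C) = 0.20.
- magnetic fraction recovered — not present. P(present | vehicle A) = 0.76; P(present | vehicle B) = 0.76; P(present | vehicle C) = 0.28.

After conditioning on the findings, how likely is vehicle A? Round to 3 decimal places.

0.409

By Bayes' rule with conditional independence, the unnormalized weight for each hypothesis is prior × ∏ likelihoods (using 1 − P(present | H) for each absent finding):
  vehicle A: 0.37 × 0.55 × (1 − 0.76) = 0.04884
  vehicle B: 0.38 × 0.38 × (1 − 0.76) = 0.034656
  vehicle C: 0.25 × 0.20 × (1 − 0.28) = 0.036
The unnormalized weights sum to 0.1195.
P(vehicle A | evidence) = 0.04884 / 0.1195 ≈ 0.409.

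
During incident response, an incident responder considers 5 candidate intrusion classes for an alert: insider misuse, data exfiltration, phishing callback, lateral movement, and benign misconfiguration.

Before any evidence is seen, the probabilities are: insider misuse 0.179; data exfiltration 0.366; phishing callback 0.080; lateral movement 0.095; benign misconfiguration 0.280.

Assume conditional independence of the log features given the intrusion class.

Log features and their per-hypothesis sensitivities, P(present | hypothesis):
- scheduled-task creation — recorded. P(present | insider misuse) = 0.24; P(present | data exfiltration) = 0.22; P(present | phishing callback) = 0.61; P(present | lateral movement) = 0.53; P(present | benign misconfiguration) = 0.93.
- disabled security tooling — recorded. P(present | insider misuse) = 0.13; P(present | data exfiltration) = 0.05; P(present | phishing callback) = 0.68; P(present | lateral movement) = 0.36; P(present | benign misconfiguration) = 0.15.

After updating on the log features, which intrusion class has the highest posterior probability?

Multiply each prior by the joint likelihood of the log feature pattern:
  insider misuse: 0.179 × 0.24 × 0.13 = 0.0055848
  data exfiltration: 0.366 × 0.22 × 0.05 = 0.004026
  phishing callback: 0.080 × 0.61 × 0.68 = 0.033184
  lateral movement: 0.095 × 0.53 × 0.36 = 0.018126
  benign misconfiguration: 0.280 × 0.93 × 0.15 = 0.03906
The unnormalized weights sum to 0.099981.
P(insider misuse | evidence) ≈ 0.0055848 / 0.099981 ≈ 0.056
P(data exfiltration | evidence) ≈ 0.004026 / 0.099981 ≈ 0.040
P(phishing callback | evidence) ≈ 0.033184 / 0.099981 ≈ 0.332
P(lateral movement | evidence) ≈ 0.018126 / 0.099981 ≈ 0.181
P(benign misconfiguration | evidence) ≈ 0.03906 / 0.099981 ≈ 0.391
The largest is 0.391, so benign misconfiguration is most probable.

benign misconfiguration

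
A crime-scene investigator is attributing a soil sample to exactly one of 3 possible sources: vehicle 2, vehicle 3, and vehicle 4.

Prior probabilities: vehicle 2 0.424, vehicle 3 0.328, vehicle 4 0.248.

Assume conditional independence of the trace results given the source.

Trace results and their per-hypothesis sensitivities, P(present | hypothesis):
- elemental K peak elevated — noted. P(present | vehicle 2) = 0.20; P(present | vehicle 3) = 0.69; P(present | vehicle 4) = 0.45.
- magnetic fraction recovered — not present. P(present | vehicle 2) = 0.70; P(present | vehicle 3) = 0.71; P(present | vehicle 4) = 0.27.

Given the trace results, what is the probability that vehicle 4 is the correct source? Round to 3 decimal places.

0.472

By Bayes' rule with conditional independence, the unnormalized weight for each hypothesis is prior × ∏ likelihoods (using 1 − P(present | H) for each absent trace result):
  vehicle 2: 0.424 × 0.20 × (1 − 0.70) = 0.02544
  vehicle 3: 0.328 × 0.69 × (1 − 0.71) = 0.065633
  vehicle 4: 0.248 × 0.45 × (1 − 0.27) = 0.081468
Marginal likelihood of the evidence = 0.17254.
P(vehicle 4 | evidence) = 0.081468 / 0.17254 ≈ 0.472.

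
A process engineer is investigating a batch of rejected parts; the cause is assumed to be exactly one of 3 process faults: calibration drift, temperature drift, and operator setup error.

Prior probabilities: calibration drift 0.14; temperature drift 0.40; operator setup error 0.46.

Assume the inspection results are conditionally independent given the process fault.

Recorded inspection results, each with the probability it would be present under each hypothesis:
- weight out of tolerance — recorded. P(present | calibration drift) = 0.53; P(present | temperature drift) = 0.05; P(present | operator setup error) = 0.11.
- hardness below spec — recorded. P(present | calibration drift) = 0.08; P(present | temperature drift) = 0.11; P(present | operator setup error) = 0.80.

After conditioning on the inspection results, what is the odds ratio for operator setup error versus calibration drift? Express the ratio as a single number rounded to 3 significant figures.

Posterior odds equal prior odds times the likelihood ratio; only the two competing hypotheses matter.
  operator setup error: 0.46 × 0.11 × 0.80 = 0.04048
  calibration drift: 0.14 × 0.53 × 0.08 = 0.005936
Odds(operator setup error : calibration drift) = 0.04048 / 0.005936 ≈ 6.82.

6.82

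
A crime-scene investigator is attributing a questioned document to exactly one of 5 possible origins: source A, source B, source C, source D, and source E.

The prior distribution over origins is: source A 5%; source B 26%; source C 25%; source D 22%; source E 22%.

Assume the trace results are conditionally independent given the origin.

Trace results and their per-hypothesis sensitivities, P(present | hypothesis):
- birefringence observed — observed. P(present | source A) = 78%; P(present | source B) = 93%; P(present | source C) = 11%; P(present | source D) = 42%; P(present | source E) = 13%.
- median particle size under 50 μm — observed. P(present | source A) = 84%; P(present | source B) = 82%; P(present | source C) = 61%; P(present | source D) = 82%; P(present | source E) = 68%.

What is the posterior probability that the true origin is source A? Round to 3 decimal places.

0.096

By Bayes' rule with conditional independence, the unnormalized weight for each hypothesis is prior × ∏ likelihoods:
  source A: 0.05 × 0.78 × 0.84 = 0.03276
  source B: 0.26 × 0.93 × 0.82 = 0.19828
  source C: 0.25 × 0.11 × 0.61 = 0.016775
  source D: 0.22 × 0.42 × 0.82 = 0.075768
  source E: 0.22 × 0.13 × 0.68 = 0.019448
The unnormalized weights sum to 0.34303.
P(source A | evidence) = 0.03276 / 0.34303 ≈ 0.096.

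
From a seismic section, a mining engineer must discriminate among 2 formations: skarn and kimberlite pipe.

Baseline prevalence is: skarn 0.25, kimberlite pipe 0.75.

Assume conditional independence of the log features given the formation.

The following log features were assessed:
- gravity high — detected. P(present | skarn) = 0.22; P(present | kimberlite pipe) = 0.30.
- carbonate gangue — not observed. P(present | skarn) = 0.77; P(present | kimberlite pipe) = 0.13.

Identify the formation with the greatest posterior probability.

kimberlite pipe

By Bayes' rule with conditional independence, the unnormalized weight for each hypothesis is prior × ∏ likelihoods (using 1 − P(present | H) for each absent log feature):
  skarn: 0.25 × 0.22 × (1 − 0.77) = 0.01265
  kimberlite pipe: 0.75 × 0.30 × (1 − 0.13) = 0.19575
The unnormalized weights sum to 0.2084.
P(skarn | evidence) ≈ 0.01265 / 0.2084 ≈ 0.061
P(kimberlite pipe | evidence) ≈ 0.19575 / 0.2084 ≈ 0.939
The largest is 0.939, so kimberlite pipe is most probable.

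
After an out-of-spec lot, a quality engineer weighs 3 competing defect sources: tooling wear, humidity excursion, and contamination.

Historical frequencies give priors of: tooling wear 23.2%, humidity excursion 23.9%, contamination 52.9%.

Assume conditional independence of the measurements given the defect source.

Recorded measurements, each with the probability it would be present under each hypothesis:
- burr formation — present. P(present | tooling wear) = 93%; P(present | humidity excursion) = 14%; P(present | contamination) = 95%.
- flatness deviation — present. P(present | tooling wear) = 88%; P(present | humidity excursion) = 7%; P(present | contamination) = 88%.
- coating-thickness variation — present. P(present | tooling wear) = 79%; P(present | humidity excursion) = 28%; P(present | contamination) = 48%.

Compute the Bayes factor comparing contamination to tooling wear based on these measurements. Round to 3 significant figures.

0.621

Take the product of per-measurement likelihoods under each hypothesis, then divide.
  contamination: 0.95 × 0.88 × 0.48 = 0.40128
  tooling wear: 0.93 × 0.88 × 0.79 = 0.64654
Bayes factor = 0.40128 / 0.64654 ≈ 0.621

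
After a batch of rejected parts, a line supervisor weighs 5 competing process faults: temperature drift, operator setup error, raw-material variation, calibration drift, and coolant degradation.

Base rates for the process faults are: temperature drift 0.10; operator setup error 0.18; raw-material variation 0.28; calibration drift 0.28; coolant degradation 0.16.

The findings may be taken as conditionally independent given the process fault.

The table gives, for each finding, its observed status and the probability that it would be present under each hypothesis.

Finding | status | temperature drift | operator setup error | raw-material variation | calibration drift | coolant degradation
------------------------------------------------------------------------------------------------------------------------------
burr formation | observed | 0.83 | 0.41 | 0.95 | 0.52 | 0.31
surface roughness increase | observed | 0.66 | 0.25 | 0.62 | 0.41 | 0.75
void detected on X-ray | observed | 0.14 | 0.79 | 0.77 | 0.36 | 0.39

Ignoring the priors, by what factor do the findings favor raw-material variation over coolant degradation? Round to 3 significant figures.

The Bayes factor is the ratio of the joint likelihoods of the evidence pattern under the two hypotheses.
  raw-material variation: 0.95 × 0.62 × 0.77 = 0.45353
  coolant degradation: 0.31 × 0.75 × 0.39 = 0.090675
Bayes factor = 0.45353 / 0.090675 ≈ 5.00

5.00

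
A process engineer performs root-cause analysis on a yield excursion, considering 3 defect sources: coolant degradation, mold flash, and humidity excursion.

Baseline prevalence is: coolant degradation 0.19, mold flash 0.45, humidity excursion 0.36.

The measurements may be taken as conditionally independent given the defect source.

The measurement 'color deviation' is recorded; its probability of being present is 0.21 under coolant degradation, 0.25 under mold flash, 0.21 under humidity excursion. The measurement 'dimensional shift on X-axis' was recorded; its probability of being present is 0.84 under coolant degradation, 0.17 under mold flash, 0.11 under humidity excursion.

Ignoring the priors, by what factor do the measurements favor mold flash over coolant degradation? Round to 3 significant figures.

0.241

The Bayes factor is the ratio of the joint likelihoods of the measurement pattern under the two hypotheses.
  mold flash: 0.25 × 0.17 = 0.0425
  coolant degradation: 0.21 × 0.84 = 0.1764
Bayes factor = 0.0425 / 0.1764 ≈ 0.241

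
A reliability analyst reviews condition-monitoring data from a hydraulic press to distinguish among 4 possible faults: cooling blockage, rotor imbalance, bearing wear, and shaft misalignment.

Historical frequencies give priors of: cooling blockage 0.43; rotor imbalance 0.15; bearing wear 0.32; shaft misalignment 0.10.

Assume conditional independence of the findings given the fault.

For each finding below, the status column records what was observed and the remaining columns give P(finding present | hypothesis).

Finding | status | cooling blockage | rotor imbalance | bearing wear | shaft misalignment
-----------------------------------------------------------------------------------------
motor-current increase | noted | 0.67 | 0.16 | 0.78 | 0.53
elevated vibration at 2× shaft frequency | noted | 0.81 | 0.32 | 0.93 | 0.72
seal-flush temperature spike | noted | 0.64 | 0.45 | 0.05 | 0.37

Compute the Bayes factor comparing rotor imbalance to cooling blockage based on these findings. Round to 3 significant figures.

Joint likelihood of the evidence pattern under each hypothesis:
  rotor imbalance: 0.16 × 0.32 × 0.45 = 0.02304
  cooling blockage: 0.67 × 0.81 × 0.64 = 0.34733
Bayes factor = 0.02304 / 0.34733 ≈ 0.0663

0.0663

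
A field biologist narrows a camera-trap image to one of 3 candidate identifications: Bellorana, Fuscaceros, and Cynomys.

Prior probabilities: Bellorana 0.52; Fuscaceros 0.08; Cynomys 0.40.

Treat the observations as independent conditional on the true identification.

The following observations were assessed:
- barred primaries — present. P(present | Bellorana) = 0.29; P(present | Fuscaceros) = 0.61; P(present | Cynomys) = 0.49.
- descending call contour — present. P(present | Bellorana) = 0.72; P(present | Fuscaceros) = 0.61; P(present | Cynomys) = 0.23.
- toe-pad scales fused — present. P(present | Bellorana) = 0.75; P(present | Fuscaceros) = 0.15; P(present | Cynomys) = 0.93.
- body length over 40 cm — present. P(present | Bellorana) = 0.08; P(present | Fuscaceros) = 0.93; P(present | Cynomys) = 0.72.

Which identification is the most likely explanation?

By Bayes' rule with conditional independence, the unnormalized weight for each hypothesis is prior × ∏ likelihoods:
  Bellorana: 0.52 × 0.29 × 0.72 × 0.75 × 0.08 = 0.0065146
  Fuscaceros: 0.08 × 0.61 × 0.61 × 0.15 × 0.93 = 0.0041526
  Cynomys: 0.40 × 0.49 × 0.23 × 0.93 × 0.72 = 0.030186
The unnormalized weights sum to 0.040853.
P(Bellorana | evidence) ≈ 0.0065146 / 0.040853 ≈ 0.159
P(Fuscaceros | evidence) ≈ 0.0041526 / 0.040853 ≈ 0.102
P(Cynomys | evidence) ≈ 0.030186 / 0.040853 ≈ 0.739
The largest is 0.739, so Cynomys is most probable.

Cynomys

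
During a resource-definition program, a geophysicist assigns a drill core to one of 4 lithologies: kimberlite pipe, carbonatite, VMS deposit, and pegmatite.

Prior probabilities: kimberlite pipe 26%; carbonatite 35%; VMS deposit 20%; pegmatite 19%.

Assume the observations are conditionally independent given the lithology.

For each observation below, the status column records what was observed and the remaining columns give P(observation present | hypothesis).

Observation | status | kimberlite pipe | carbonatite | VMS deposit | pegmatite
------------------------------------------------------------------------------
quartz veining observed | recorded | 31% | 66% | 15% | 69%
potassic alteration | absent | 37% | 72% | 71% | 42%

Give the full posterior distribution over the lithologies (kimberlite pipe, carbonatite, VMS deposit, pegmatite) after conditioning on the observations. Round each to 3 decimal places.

By Bayes' rule with conditional independence, the unnormalized weight for each hypothesis is prior × ∏ likelihoods (using 1 − P(present | H) for each absent observation):
  kimberlite pipe: 0.26 × 0.31 × (1 − 0.37) = 0.050778
  carbonatite: 0.35 × 0.66 × (1 − 0.72) = 0.06468
  VMS deposit: 0.20 × 0.15 × (1 − 0.71) = 0.0087
  pegmatite: 0.19 × 0.69 × (1 − 0.42) = 0.076038
The unnormalized weights sum to 0.2002.
P(kimberlite pipe | evidence) = 0.050778 / 0.2002 ≈ 0.254
P(carbonatite | evidence) = 0.06468 / 0.2002 ≈ 0.323
P(VMS deposit | evidence) = 0.0087 / 0.2002 ≈ 0.043
P(pegmatite | evidence) = 0.076038 / 0.2002 ≈ 0.380

0.254, 0.323, 0.043, 0.380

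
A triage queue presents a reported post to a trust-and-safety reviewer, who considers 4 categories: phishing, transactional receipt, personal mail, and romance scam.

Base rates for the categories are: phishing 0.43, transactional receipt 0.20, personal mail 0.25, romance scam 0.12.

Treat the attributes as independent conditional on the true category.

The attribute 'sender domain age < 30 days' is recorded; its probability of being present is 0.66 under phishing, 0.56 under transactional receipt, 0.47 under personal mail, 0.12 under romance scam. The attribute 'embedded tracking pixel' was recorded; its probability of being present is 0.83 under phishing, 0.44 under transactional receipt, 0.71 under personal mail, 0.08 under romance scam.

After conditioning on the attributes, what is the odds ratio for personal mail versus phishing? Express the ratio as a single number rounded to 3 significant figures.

The normalizing constant cancels in an odds ratio, so compute prior × likelihood for the two hypotheses only:
  personal mail: 0.25 × 0.47 × 0.71 = 0.083425
  phishing: 0.43 × 0.66 × 0.83 = 0.23555
Odds(personal mail : phishing) = 0.083425 / 0.23555 ≈ 0.354.

0.354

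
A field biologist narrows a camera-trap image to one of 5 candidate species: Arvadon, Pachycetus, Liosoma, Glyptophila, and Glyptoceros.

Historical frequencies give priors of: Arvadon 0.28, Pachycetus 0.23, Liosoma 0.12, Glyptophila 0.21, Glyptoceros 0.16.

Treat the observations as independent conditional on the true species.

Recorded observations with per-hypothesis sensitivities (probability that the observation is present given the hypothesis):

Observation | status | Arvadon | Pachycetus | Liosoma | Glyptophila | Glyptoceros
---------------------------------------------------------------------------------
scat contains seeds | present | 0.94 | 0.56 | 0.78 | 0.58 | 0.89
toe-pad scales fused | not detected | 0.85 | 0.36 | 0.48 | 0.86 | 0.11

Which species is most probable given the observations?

For each hypothesis, the unnormalized posterior weight is prior × product of the observation likelihoods (using 1 − P(present | H) for each absent observation):
  Arvadon: 0.28 × 0.94 × (1 − 0.85) = 0.03948
  Pachycetus: 0.23 × 0.56 × (1 − 0.36) = 0.082432
  Liosoma: 0.12 × 0.78 × (1 − 0.48) = 0.048672
  Glyptophila: 0.21 × 0.58 × (1 − 0.86) = 0.017052
  Glyptoceros: 0.16 × 0.89 × (1 − 0.11) = 0.12674
Marginal likelihood of the evidence = 0.31437.
P(Arvadon | evidence) ≈ 0.03948 / 0.31437 ≈ 0.126
P(Pachycetus | evidence) ≈ 0.082432 / 0.31437 ≈ 0.262
P(Liosoma | evidence) ≈ 0.048672 / 0.31437 ≈ 0.155
P(Glyptophila | evidence) ≈ 0.017052 / 0.31437 ≈ 0.054
P(Glyptoceros | evidence) ≈ 0.12674 / 0.31437 ≈ 0.403
The largest is 0.403, so Glyptoceros is most probable.

Glyptoceros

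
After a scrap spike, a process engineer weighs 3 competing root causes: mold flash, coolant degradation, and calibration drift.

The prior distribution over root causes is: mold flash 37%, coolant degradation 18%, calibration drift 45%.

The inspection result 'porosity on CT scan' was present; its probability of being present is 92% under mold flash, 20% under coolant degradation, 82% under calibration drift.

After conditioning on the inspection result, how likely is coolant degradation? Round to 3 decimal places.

0.048

By Bayes' rule, the unnormalized weight for each hypothesis is prior × likelihood:
  mold flash: 0.37 × 0.92 = 0.3404
  coolant degradation: 0.18 × 0.20 = 0.036
  calibration drift: 0.45 × 0.82 = 0.369
Normalizing constant Z = 0.3404 + 0.036 + 0.369 = 0.7454.
P(coolant degradation | evidence) = 0.036 / 0.7454 ≈ 0.048.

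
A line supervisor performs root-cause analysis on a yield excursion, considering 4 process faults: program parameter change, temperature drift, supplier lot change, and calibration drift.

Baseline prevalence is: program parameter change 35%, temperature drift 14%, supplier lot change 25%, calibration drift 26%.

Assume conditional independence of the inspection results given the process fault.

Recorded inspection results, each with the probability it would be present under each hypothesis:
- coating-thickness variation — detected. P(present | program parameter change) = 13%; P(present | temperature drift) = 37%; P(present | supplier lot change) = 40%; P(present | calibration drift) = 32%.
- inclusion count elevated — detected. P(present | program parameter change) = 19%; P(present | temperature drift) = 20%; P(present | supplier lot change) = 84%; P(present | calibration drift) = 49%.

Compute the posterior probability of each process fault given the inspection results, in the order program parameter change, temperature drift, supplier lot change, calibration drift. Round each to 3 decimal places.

For each hypothesis, the unnormalized posterior weight is prior × product of the inspection result likelihoods:
  program parameter change: 0.35 × 0.13 × 0.19 = 0.008645
  temperature drift: 0.14 × 0.37 × 0.20 = 0.01036
  supplier lot change: 0.25 × 0.40 × 0.84 = 0.084
  calibration drift: 0.26 × 0.32 × 0.49 = 0.040768
Marginal likelihood of the evidence = 0.14377.
P(program parameter change | evidence) = 0.008645 / 0.14377 ≈ 0.060
P(temperature drift | evidence) = 0.01036 / 0.14377 ≈ 0.072
P(supplier lot change | evidence) = 0.084 / 0.14377 ≈ 0.584
P(calibration drift | evidence) = 0.040768 / 0.14377 ≈ 0.284

0.060, 0.072, 0.584, 0.284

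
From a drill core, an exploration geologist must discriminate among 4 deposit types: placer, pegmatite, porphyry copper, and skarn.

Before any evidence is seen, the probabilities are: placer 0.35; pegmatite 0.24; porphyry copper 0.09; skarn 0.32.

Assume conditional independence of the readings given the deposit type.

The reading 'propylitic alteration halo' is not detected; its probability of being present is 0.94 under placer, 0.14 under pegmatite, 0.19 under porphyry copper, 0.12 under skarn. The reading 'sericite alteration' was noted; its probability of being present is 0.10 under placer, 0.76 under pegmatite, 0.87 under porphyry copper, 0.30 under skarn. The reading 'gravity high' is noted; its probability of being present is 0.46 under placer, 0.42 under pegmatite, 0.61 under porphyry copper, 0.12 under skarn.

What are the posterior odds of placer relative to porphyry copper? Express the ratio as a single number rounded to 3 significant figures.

Unnormalized posterior weight (prior times the reading likelihoods) for each of the two hypotheses (using 1 − P(present | H) for each absent reading):
  placer: 0.35 × (1 − 0.94) × 0.10 × 0.46 = 0.000966
  porphyry copper: 0.09 × (1 − 0.19) × 0.87 × 0.61 = 0.038688
Odds(placer : porphyry copper) = 0.000966 / 0.038688 ≈ 0.0250.

0.0250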